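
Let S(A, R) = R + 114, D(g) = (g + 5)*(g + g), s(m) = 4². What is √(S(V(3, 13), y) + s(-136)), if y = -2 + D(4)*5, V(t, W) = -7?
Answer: 2*√122 ≈ 22.091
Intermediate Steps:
s(m) = 16
D(g) = 2*g*(5 + g) (D(g) = (5 + g)*(2*g) = 2*g*(5 + g))
y = 358 (y = -2 + (2*4*(5 + 4))*5 = -2 + (2*4*9)*5 = -2 + 72*5 = -2 + 360 = 358)
S(A, R) = 114 + R
√(S(V(3, 13), y) + s(-136)) = √((114 + 358) + 16) = √(472 + 16) = √488 = 2*√122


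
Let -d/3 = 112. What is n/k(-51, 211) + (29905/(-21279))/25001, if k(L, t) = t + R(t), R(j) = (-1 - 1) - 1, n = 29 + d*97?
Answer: -17323401053317/110655226032 ≈ -156.55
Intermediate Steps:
d = -336 (d = -3*112 = -336)
n = -32563 (n = 29 - 336*97 = 29 - 32592 = -32563)
R(j) = -3 (R(j) = -2 - 1 = -3)
k(L, t) = -3 + t (k(L, t) = t - 3 = -3 + t)
n/k(-51, 211) + (29905/(-21279))/25001 = -32563/(-3 + 211) + (29905/(-21279))/25001 = -32563/208 + (29905*(-1/21279))*(1/25001) = -32563*1/208 - 29905/21279*1/25001 = -32563/208 - 29905/531996279 = -17323401053317/110655226032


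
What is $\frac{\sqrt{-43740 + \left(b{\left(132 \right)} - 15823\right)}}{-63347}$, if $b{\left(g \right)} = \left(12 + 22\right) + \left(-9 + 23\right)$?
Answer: $- \frac{i \sqrt{59515}}{63347} \approx - 0.0038511 i$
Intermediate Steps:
$b{\left(g \right)} = 48$ ($b{\left(g \right)} = 34 + 14 = 48$)
$\frac{\sqrt{-43740 + \left(b{\left(132 \right)} - 15823\right)}}{-63347} = \frac{\sqrt{-43740 + \left(48 - 15823\right)}}{-63347} = \sqrt{-43740 - 15775} \left(- \frac{1}{63347}\right) = \sqrt{-59515} \left(- \frac{1}{63347}\right) = i \sqrt{59515} \left(- \frac{1}{63347}\right) = - \frac{i \sqrt{59515}}{63347}$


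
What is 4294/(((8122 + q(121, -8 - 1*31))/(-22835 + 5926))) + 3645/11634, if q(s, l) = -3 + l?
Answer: -70390270697/7833560 ≈ -8985.7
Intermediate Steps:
4294/(((8122 + q(121, -8 - 1*31))/(-22835 + 5926))) + 3645/11634 = 4294/(((8122 + (-3 + (-8 - 1*31)))/(-22835 + 5926))) + 3645/11634 = 4294/(((8122 + (-3 + (-8 - 31)))/(-16909))) + 3645*(1/11634) = 4294/(((8122 + (-3 - 39))*(-1/16909))) + 1215/3878 = 4294/(((8122 - 42)*(-1/16909))) + 1215/3878 = 4294/((8080*(-1/16909))) + 1215/3878 = 4294/(-8080/16909) + 1215/3878 = 4294*(-16909/8080) + 1215/3878 = -36303623/4040 + 1215/3878 = -70390270697/7833560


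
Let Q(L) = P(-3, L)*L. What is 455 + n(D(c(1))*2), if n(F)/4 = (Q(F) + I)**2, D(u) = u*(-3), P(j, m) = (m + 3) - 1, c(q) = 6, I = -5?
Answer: 5944299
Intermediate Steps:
P(j, m) = 2 + m (P(j, m) = (3 + m) - 1 = 2 + m)
D(u) = -3*u
Q(L) = L*(2 + L) (Q(L) = (2 + L)*L = L*(2 + L))
n(F) = 4*(-5 + F*(2 + F))**2 (n(F) = 4*(F*(2 + F) - 5)**2 = 4*(-5 + F*(2 + F))**2)
455 + n(D(c(1))*2) = 455 + 4*(-5 + (-3*6*2)*(2 - 3*6*2))**2 = 455 + 4*(-5 + (-18*2)*(2 - 18*2))**2 = 455 + 4*(-5 - 36*(2 - 36))**2 = 455 + 4*(-5 - 36*(-34))**2 = 455 + 4*(-5 + 1224)**2 = 455 + 4*1219**2 = 455 + 4*1485961 = 455 + 5943844 = 5944299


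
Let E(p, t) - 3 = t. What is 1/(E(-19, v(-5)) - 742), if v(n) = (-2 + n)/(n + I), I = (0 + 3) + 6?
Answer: -4/2963 ≈ -0.0013500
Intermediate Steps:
I = 9 (I = 3 + 6 = 9)
v(n) = (-2 + n)/(9 + n) (v(n) = (-2 + n)/(n + 9) = (-2 + n)/(9 + n))
E(p, t) = 3 + t
1/(E(-19, v(-5)) - 742) = 1/((3 + (-2 - 5)/(9 - 5)) - 742) = 1/((3 - 7/4) - 742) = 1/(5/4 - 742) = 1/(-2963/4) = -4/2963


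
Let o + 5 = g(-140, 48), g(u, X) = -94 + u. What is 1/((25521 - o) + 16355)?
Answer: 1/42115 ≈ 2.3745e-5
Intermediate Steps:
o = -239 (o = -5 + (-94 - 140) = -5 - 234 = -239)
1/((25521 - o) + 16355) = 1/((25521 - 1*(-239)) + 16355) = 1/((25521 + 239) + 16355) = 1/(25760 + 16355) = 1/42115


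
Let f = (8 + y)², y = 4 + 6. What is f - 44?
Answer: 280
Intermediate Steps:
y = 10
f = 324 (f = (8 + 10)² = 18² = 324)
f - 44 = 324 - 44 = 280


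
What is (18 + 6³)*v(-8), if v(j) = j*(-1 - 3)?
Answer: 7488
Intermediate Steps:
v(j) = -4*j (v(j) = j*(-4) = -4*j)
(18 + 6³)*v(-8) = (18 + 6³)*(-4*(-8)) = (18 + 216)*32 = 234*32 = 7488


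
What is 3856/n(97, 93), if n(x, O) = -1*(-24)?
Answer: 482/3 ≈ 160.67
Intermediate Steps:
n(x, O) = 24
3856/n(97, 93) = 3856/24 = 3856*(1/24) = 482/3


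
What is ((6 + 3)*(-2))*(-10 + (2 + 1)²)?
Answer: 18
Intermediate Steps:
((6 + 3)*(-2))*(-10 + (2 + 1)²) = (9*(-2))*(-10 + 3²) = -18*(-10 + 9) = -18*(-1) = 18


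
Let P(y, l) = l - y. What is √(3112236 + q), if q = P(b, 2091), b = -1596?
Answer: √3115923 ≈ 1765.2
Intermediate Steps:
q = 3687 (q = 2091 - 1*(-1596) = 2091 + 1596 = 3687)
√(3112236 + q) = √(3112236 + 3687) = √3115923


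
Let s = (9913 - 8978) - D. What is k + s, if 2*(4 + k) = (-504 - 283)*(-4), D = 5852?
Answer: -3347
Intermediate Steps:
s = -4917 (s = (9913 - 8978) - 1*5852 = 935 - 5852 = -4917)
k = 1570 (k = -4 + ((-504 - 283)*(-4))/2 = -4 + (-787*(-4))/2 = -4 + (½)*3148 = -4 + 1574 = 1570)
k + s = 1570 - 4917 = -3347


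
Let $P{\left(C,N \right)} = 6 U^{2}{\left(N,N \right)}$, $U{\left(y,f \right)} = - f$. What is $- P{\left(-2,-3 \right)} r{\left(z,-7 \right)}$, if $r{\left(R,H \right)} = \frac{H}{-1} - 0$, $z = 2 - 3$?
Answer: $-378$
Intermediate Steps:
$P{\left(C,N \right)} = 6 N^{2}$ ($P{\left(C,N \right)} = 6 \left(- N\right)^{2} = 6 N^{2}$)
$z = -1$ ($z = 2 - 3 = -1$)
$r{\left(R,H \right)} = - H$ ($r{\left(R,H \right)} = H \left(-1\right) + 0 = - H + 0 = - H$)
$- P{\left(-2,-3 \right)} r{\left(z,-7 \right)} = - 6 \left(-3\right)^{2} \left(\left(-1\right) \left(-7\right)\right) = - 6 \cdot 9 \cdot 7 = \left(-1\right) 54 \cdot 7 = \left(-54\right) 7 = -378$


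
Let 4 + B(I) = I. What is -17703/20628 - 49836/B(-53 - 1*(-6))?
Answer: 38041265/38964 ≈ 976.32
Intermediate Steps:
B(I) = -4 + I
-17703/20628 - 49836/B(-53 - 1*(-6)) = -17703/20628 - 49836/(-4 + (-53 - 1*(-6))) = -17703*1/20628 - 49836/(-4 + (-53 + 6)) = -1967/2292 - 49836/(-4 - 47) = -1967/2292 - 49836/(-51) = -1967/2292 - 49836*(-1/51) = -1967/2292 + 16612/17 = 38041265/38964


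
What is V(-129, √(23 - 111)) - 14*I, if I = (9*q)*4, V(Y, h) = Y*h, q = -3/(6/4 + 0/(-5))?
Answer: 1008 - 258*I*√22 ≈ 1008.0 - 1210.1*I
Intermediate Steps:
q = -2 (q = -3/(6*(¼) + 0*(-⅕)) = -3/(3/2 + 0) = -3/3/2 = -3*⅔ = -2)
I = -72 (I = (9*(-2))*4 = -18*4 = -72)
V(-129, √(23 - 111)) - 14*I = -129*√(23 - 111) - 14*(-72) = -258*I*√22 - 1*(-1008) = -258*I*√22 + 1008 = 1008 - 258*I*√22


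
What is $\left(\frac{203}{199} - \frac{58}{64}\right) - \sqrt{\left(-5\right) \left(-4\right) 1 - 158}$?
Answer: $\frac{725}{6368} - i \sqrt{138} \approx 0.11385 - 11.747 i$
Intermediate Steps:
$\left(\frac{203}{199} - \frac{58}{64}\right) - \sqrt{\left(-5\right) \left(-4\right) 1 - 158} = \left(203 \cdot \frac{1}{199} - \frac{29}{32}\right) - \sqrt{20 \cdot 1 - 158} = \left(\frac{203}{199} - \frac{29}{32}\right) - \sqrt{20 - 158} = \frac{725}{6368} - \sqrt{-138} = \frac{725}{6368} - i \sqrt{138}$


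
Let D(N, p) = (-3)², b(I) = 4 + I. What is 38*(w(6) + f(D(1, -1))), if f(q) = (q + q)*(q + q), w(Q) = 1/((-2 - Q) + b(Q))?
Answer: 12331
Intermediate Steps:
D(N, p) = 9
w(Q) = ½ (w(Q) = 1/((-2 - Q) + (4 + Q)) = 1/2 = ½)
f(q) = 4*q² (f(q) = (2*q)*(2*q) = 4*q²)
38*(w(6) + f(D(1, -1))) = 38*(½ + 4*9²) = 38*(½ + 4*81) = 38*(½ + 324) = 38*(649/2) = 12331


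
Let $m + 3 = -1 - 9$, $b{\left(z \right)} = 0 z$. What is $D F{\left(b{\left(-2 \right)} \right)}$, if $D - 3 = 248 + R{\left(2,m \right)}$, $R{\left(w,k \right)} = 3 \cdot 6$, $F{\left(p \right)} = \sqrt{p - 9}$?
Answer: $807 i \approx 807.0 i$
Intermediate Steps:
$b{\left(z \right)} = 0$
$m = -13$ ($m = -3 - 10 = -13$)
$F{\left(p \right)} = \sqrt{-9 + p}$
$R{\left(w,k \right)} = 18$
$D = 269$ ($D = 3 + \left(248 + 18\right) = 3 + 266 = 269$)
$D F{\left(b{\left(-2 \right)} \right)} = 269 \sqrt{-9 + 0} = 269 \sqrt{-9} = 269 \cdot 3 i = 807 i$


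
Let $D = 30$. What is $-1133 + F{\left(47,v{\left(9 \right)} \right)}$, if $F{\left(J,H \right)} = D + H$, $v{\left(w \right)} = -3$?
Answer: $-1106$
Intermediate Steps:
$F{\left(J,H \right)} = 30 + H$
$-1133 + F{\left(47,v{\left(9 \right)} \right)} = -1133 + \left(30 - 3\right) = -1133 + 27 = -1106$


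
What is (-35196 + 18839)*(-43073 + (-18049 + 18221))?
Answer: 701731657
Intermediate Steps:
(-35196 + 18839)*(-43073 + (-18049 + 18221)) = -16357*(-43073 + 172) = -16357*(-42901) = 701731657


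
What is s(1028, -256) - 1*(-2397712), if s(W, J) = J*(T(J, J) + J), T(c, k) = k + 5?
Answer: 2527504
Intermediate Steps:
T(c, k) = 5 + k
s(W, J) = J*(5 + 2*J) (s(W, J) = J*((5 + J) + J) = J*(5 + 2*J))
s(1028, -256) - 1*(-2397712) = -256*(5 + 2*(-256)) - 1*(-2397712) = -256*(5 - 512) + 2397712 = -256*(-507) + 2397712 = 129792 + 2397712 = 2527504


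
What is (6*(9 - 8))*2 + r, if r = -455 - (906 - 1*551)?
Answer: -798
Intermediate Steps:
r = -810 (r = -455 - (906 - 551) = -455 - 1*355 = -455 - 355 = -810)
(6*(9 - 8))*2 + r = (6*(9 - 8))*2 - 810 = (6*1)*2 - 810 = 6*2 - 810 = 12 - 810 = -798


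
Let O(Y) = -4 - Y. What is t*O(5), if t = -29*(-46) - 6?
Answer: -11952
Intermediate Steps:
t = 1328 (t = 1334 - 6 = 1328)
t*O(5) = 1328*(-4 - 1*5) = 1328*(-4 - 5) = 1328*(-9) = -11952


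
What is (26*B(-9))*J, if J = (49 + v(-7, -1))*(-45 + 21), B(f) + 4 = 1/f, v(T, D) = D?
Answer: 123136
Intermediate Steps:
B(f) = -4 + 1/f
J = -1152 (J = (49 - 1)*(-45 + 21) = 48*(-24) = -1152)
(26*B(-9))*J = (26*(-4 + 1/(-9)))*(-1152) = (26*(-4 - 1/9))*(-1152) = (26*(-37/9))*(-1152) = -962/9*(-1152) = 123136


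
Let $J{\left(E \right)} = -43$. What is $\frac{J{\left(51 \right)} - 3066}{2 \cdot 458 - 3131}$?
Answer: $\frac{3109}{2215} \approx 1.4036$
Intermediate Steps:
$\frac{J{\left(51 \right)} - 3066}{2 \cdot 458 - 3131} = \frac{-43 - 3066}{2 \cdot 458 - 3131} = - \frac{3109}{916 - 3131} = - \frac{3109}{-2215} = \left(-3109\right) \left(- \frac{1}{2215}\right) = \frac{3109}{2215}$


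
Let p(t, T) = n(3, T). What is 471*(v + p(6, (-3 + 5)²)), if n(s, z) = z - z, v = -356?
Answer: -167676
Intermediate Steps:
n(s, z) = 0
p(t, T) = 0
471*(v + p(6, (-3 + 5)²)) = 471*(-356 + 0) = 471*(-356) = -167676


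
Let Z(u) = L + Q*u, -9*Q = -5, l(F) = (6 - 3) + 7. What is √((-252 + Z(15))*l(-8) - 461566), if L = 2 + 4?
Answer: 2*I*√1043871/3 ≈ 681.13*I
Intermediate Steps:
L = 6
l(F) = 10 (l(F) = 3 + 7 = 10)
Q = 5/9 (Q = -⅑*(-5) = 5/9 ≈ 0.55556)
Z(u) = 6 + 5*u/9
√((-252 + Z(15))*l(-8) - 461566) = √((-252 + (6 + (5/9)*15))*10 - 461566) = √((-252 + (6 + 25/3))*10 - 461566) = √((-252 + 43/3)*10 - 461566) = √(-713/3*10 - 461566) = √(-7130/3 - 461566) = √(-1391828/3) = 2*I*√1043871/3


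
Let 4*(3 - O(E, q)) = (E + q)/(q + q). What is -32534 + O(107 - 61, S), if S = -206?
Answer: -3350703/103 ≈ -32531.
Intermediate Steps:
O(E, q) = 3 - (E + q)/(8*q) (O(E, q) = 3 - (E + q)/(4*(q + q)) = 3 - (E + q)/(4*(2*q)) = 3 - (E + q)*1/(2*q)/4 = 3 - (E + q)/(8*q))
-32534 + O(107 - 61, S) = -32534 + (⅛)*(-(107 - 61) + 23*(-206))/(-206) = -32534 + (⅛)*(-1/206)*(-1*46 - 4738) = -32534 + (⅛)*(-1/206)*(-46 - 4738) = -32534 + (⅛)*(-1/206)*(-4784) = -32534 + 299/103 = -3350703/103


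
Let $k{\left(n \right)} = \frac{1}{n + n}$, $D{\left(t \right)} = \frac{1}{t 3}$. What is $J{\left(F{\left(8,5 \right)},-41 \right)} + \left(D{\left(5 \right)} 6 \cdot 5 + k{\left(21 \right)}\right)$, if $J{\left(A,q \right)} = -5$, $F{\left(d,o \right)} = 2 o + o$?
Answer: $- \frac{125}{42} \approx -2.9762$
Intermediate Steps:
$D{\left(t \right)} = \frac{1}{3 t}$ ($D{\left(t \right)} = \frac{1}{t} \frac{1}{3} = \frac{1}{3 t}$)
$F{\left(d,o \right)} = 3 o$
$k{\left(n \right)} = \frac{1}{2 n}$
$J{\left(F{\left(8,5 \right)},-41 \right)} + \left(D{\left(5 \right)} 6 \cdot 5 + k{\left(21 \right)}\right) = -5 + \left(\frac{1}{3 \cdot 5} \cdot 6 \cdot 5 + \frac{1}{2 \cdot 21}\right) = -5 + \left(\frac{1}{3} \cdot \frac{1}{5} \cdot 6 \cdot 5 + \frac{1}{2} \cdot \frac{1}{21}\right) = -5 + \left(\frac{1}{15} \cdot 6 \cdot 5 + \frac{1}{42}\right) = -5 + \left(\frac{2}{5} \cdot 5 + \frac{1}{42}\right) = -5 + \left(2 + \frac{1}{42}\right) = -5 + \frac{85}{42} = - \frac{125}{42}$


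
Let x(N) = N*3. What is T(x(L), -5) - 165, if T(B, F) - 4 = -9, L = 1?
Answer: -170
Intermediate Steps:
x(N) = 3*N
T(B, F) = -5 (T(B, F) = 4 - 9 = -5)
T(x(L), -5) - 165 = -5 - 165 = -170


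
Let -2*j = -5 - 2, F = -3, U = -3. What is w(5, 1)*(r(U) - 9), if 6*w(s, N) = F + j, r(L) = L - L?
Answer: -¾ ≈ -0.75000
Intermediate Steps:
r(L) = 0
j = 7/2 (j = -(-5 - 2)/2 = -½*(-7) = 7/2 ≈ 3.5000)
w(s, N) = 1/12 (w(s, N) = (-3 + 7/2)/6 = (⅙)*(½) = 1/12)
w(5, 1)*(r(U) - 9) = (0 - 9)/12 = (1/12)*(-9) = -¾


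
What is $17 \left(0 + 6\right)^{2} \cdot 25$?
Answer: $15300$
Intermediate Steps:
$17 \left(0 + 6\right)^{2} \cdot 25 = 17 \cdot 6^{2} \cdot 25 = 17 \cdot 36 \cdot 25 = 612 \cdot 25 = 15300$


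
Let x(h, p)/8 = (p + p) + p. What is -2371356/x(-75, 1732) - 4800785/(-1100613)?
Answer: -200865517529/3812523432 ≈ -52.686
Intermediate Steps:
x(h, p) = 24*p (x(h, p) = 8*((p + p) + p) = 8*(2*p + p) = 8*(3*p) = 24*p)
-2371356/x(-75, 1732) - 4800785/(-1100613) = -2371356/(24*1732) - 4800785/(-1100613) = -2371356/41568 - 4800785*(-1/1100613) = -2371356*1/41568 + 4800785/1100613 = -197613/3464 + 4800785/1100613 = -200865517529/3812523432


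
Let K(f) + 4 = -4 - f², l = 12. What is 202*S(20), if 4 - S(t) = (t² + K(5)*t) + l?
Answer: 50904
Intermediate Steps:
K(f) = -8 - f² (K(f) = -4 + (-4 - f²) = -8 - f²)
S(t) = -8 - t² + 33*t (S(t) = 4 - ((t² + (-8 - 1*5²)*t) + 12) = 4 - ((t² + (-8 - 1*25)*t) + 12) = 4 - ((t² + (-8 - 25)*t) + 12) = 4 - ((t² - 33*t) + 12) = 4 - (12 + t² - 33*t) = 4 + (-12 - t² + 33*t) = -8 - t² + 33*t)
202*S(20) = 202*(-8 - 1*20² + 33*20) = 202*(-8 - 1*400 + 660) = 202*(-8 - 400 + 660) = 202*252 = 50904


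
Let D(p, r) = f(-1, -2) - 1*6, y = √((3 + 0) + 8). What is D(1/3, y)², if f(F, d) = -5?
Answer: 121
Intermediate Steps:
y = √11 (y = √(3 + 8) = √11 ≈ 3.3166)
D(p, r) = -11 (D(p, r) = -5 - 1*6 = -5 - 6 = -11)
D(1/3, y)² = (-11)² = 121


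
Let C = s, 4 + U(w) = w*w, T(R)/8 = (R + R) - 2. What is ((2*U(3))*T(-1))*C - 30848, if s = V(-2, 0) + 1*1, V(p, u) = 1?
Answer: -31488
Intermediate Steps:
T(R) = -16 + 16*R (T(R) = 8*((R + R) - 2) = 8*(2*R - 2) = 8*(-2 + 2*R) = -16 + 16*R)
U(w) = -4 + w**2 (U(w) = -4 + w*w = -4 + w**2)
s = 2 (s = 1 + 1*1 = 1 + 1 = 2)
C = 2
((2*U(3))*T(-1))*C - 30848 = ((2*(-4 + 3**2))*(-16 + 16*(-1)))*2 - 30848 = ((2*(-4 + 9))*(-16 - 16))*2 - 30848 = ((2*5)*(-32))*2 - 30848 = (10*(-32))*2 - 30848 = -320*2 - 30848 = -640 - 30848 = -31488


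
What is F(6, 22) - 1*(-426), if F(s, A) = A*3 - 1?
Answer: 491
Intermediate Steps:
F(s, A) = -1 + 3*A (F(s, A) = 3*A - 1 = -1 + 3*A)
F(6, 22) - 1*(-426) = (-1 + 3*22) - 1*(-426) = (-1 + 66) + 426 = 65 + 426 = 491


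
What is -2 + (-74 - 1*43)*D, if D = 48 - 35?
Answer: -1523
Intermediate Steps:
D = 13
-2 + (-74 - 1*43)*D = -2 + (-74 - 1*43)*13 = -2 + (-74 - 43)*13 = -2 - 117*13 = -2 - 1521 = -1523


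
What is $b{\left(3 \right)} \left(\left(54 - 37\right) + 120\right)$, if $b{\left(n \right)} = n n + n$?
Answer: $1644$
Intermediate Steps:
$b{\left(n \right)} = n + n^{2}$ ($b{\left(n \right)} = n^{2} + n = n + n^{2}$)
$b{\left(3 \right)} \left(\left(54 - 37\right) + 120\right) = 3 \left(1 + 3\right) \left(\left(54 - 37\right) + 120\right) = 3 \cdot 4 \left(\left(54 - 37\right) + 120\right) = 12 \left(17 + 120\right) = 12 \cdot 137 = 1644$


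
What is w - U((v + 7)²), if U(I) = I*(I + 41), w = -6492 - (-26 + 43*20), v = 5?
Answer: -33966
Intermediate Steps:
w = -7326 (w = -6492 - (-26 + 860) = -6492 - 1*834 = -6492 - 834 = -7326)
U(I) = I*(41 + I)
w - U((v + 7)²) = -7326 - (5 + 7)²*(41 + (5 + 7)²) = -7326 - 12²*(41 + 12²) = -7326 - 144*(41 + 144) = -7326 - 144*185 = -7326 - 1*26640 = -7326 - 26640 = -33966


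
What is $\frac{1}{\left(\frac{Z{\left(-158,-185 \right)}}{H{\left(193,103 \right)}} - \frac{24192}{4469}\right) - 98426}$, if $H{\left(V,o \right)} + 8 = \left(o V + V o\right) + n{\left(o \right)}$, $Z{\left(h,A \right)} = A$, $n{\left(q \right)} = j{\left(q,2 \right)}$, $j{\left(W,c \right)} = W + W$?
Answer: $- \frac{178563364}{17576245107381} \approx -1.0159 \cdot 10^{-5}$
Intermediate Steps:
$j{\left(W,c \right)} = 2 W$
$n{\left(q \right)} = 2 q$
$H{\left(V,o \right)} = -8 + 2 o + 2 V o$ ($H{\left(V,o \right)} = -8 + \left(\left(o V + V o\right) + 2 o\right) = -8 + \left(\left(V o + V o\right) + 2 o\right) = -8 + \left(2 V o + 2 o\right) = -8 + \left(2 o + 2 V o\right) = -8 + 2 o + 2 V o$)
$\frac{1}{\left(\frac{Z{\left(-158,-185 \right)}}{H{\left(193,103 \right)}} - \frac{24192}{4469}\right) - 98426} = \frac{1}{\left(- \frac{185}{-8 + 2 \cdot 103 + 2 \cdot 193 \cdot 103} - \frac{24192}{4469}\right) - 98426} = \frac{1}{\left(- \frac{185}{-8 + 206 + 39758} - \frac{24192}{4469}\right) - 98426} = \frac{1}{\left(- \frac{185}{39956} - \frac{24192}{4469}\right) - 98426} = \frac{1}{- \frac{967442317}{178563364} - 98426} = \frac{1}{- \frac{17576245107381}{178563364}} = - \frac{178563364}{17576245107381}$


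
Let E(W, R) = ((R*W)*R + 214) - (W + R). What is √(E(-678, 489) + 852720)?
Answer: I*√161270915 ≈ 12699.0*I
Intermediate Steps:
E(W, R) = 214 - R - W + W*R² (E(W, R) = (W*R² + 214) - (R + W) = (214 + W*R²) + (-R - W) = 214 - R - W + W*R²)
√(E(-678, 489) + 852720) = √((214 - 1*489 - 1*(-678) - 678*489²) + 852720) = √((214 - 489 + 678 - 678*239121) + 852720) = √((214 - 489 + 678 - 162124038) + 852720) = √(-162123635 + 852720) = √(-161270915) = I*√161270915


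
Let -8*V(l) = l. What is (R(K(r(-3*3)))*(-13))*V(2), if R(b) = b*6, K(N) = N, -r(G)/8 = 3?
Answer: -468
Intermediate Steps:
r(G) = -24 (r(G) = -8*3 = -24)
V(l) = -l/8
R(b) = 6*b
(R(K(r(-3*3)))*(-13))*V(2) = ((6*(-24))*(-13))*(-1/8*2) = -144*(-13)*(-1/4) = 1872*(-1/4) = -468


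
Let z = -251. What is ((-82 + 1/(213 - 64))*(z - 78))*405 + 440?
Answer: 1627919725/149 ≈ 1.0926e+7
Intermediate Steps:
((-82 + 1/(213 - 64))*(z - 78))*405 + 440 = ((-82 + 1/(213 - 64))*(-251 - 78))*405 + 440 = ((-82 + 1/149)*(-329))*405 + 440 = -12217/149*(-329)*405 + 440 = (4019393/149)*405 + 440 = 1627854165/149 + 440 = 1627919725/149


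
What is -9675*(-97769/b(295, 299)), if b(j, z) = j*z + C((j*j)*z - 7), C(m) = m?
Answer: 315305025/8702891 ≈ 36.230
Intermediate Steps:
b(j, z) = -7 + j*z + z*j² (b(j, z) = j*z + ((j*j)*z - 7) = j*z + (j²*z - 7) = j*z + (z*j² - 7) = j*z + (-7 + z*j²) = -7 + j*z + z*j²)
-9675*(-97769/b(295, 299)) = -9675*(-97769/(-7 + 295*299 + 299*295²)) = -9675*(-97769/(-7 + 88205 + 299*87025)) = -9675*(-97769/(-7 + 88205 + 26020475)) = -9675/(26108673*(-1/97769)) = -9675/(-26108673/97769) = -9675*(-97769/26108673) = 315305025/8702891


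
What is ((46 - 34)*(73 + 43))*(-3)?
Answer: -4176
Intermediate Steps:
((46 - 34)*(73 + 43))*(-3) = (12*116)*(-3) = 1392*(-3) = -4176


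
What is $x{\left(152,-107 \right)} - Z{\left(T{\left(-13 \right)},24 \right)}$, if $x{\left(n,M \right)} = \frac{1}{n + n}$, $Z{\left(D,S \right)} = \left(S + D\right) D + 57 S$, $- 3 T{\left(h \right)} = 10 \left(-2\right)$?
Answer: $- \frac{4302199}{2736} \approx -1572.4$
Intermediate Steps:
$T{\left(h \right)} = \frac{20}{3}$ ($T{\left(h \right)} = - \frac{10 \left(-2\right)}{3} = \left(- \frac{1}{3}\right) \left(-20\right) = \frac{20}{3}$)
$Z{\left(D,S \right)} = 57 S + D \left(D + S\right)$ ($Z{\left(D,S \right)} = \left(D + S\right) D + 57 S = D \left(D + S\right) + 57 S = 57 S + D \left(D + S\right)$)
$x{\left(n,M \right)} = \frac{1}{2 n}$
$x{\left(152,-107 \right)} - Z{\left(T{\left(-13 \right)},24 \right)} = \frac{1}{2 \cdot 152} - \left(\left(\frac{20}{3}\right)^{2} + 57 \cdot 24 + \frac{20}{3} \cdot 24\right) = \frac{1}{2} \cdot \frac{1}{152} - \left(\frac{400}{9} + 1368 + 160\right) = \frac{1}{304} - \frac{14152}{9} = - \frac{4302199}{2736}$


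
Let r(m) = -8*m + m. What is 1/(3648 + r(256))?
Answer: 1/1856 ≈ 0.00053879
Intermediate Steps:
r(m) = -7*m
1/(3648 + r(256)) = 1/(3648 - 7*256) = 1/(3648 - 1792) = 1/1856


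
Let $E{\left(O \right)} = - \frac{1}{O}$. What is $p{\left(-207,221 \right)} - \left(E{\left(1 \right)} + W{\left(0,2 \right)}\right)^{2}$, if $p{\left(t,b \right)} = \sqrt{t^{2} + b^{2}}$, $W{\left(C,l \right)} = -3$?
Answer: $-16 + \sqrt{91690} \approx 286.8$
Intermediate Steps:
$p{\left(t,b \right)} = \sqrt{b^{2} + t^{2}}$
$p{\left(-207,221 \right)} - \left(E{\left(1 \right)} + W{\left(0,2 \right)}\right)^{2} = \sqrt{221^{2} + \left(-207\right)^{2}} - \left(- 1^{-1} - 3\right)^{2} = \sqrt{48841 + 42849} - \left(\left(-1\right) 1 - 3\right)^{2} = \sqrt{91690} - \left(-1 - 3\right)^{2} = \sqrt{91690} - \left(-4\right)^{2} = \sqrt{91690} - 16 = -16 + \sqrt{91690}$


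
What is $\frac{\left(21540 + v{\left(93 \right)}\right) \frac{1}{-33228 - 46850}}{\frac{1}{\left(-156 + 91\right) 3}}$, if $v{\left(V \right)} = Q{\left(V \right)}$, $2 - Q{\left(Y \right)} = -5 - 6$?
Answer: $\frac{4202835}{80078} \approx 52.484$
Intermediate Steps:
$Q{\left(Y \right)} = 13$ ($Q{\left(Y \right)} = 2 - \left(-5 - 6\right) = 2 - -11 = 2 + 11 = 13$)
$v{\left(V \right)} = 13$
$\frac{\left(21540 + v{\left(93 \right)}\right) \frac{1}{-33228 - 46850}}{\frac{1}{\left(-156 + 91\right) 3}} = \frac{\left(21540 + 13\right) \frac{1}{-33228 - 46850}}{\frac{1}{\left(-156 + 91\right) 3}} = \frac{21553 \frac{1}{-80078}}{\frac{1}{\left(-65\right) 3}} = \frac{21553 \left(- \frac{1}{80078}\right)}{\frac{1}{-195}} = - \frac{21553}{80078 \left(- \frac{1}{195}\right)} = \left(- \frac{21553}{80078}\right) \left(-195\right) = \frac{4202835}{80078}$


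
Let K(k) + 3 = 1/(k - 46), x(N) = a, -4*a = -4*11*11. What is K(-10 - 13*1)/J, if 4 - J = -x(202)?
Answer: -208/8625 ≈ -0.024116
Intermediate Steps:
a = 121 (a = -(-4*11)*11/4 = -(-11)*11 = -¼*(-484) = 121)
x(N) = 121
K(k) = -3 + 1/(-46 + k) (K(k) = -3 + 1/(k - 46) = -3 + 1/(-46 + k))
J = 125 (J = 4 - (-1)*121 = 4 - 1*(-121) = 4 + 121 = 125)
K(-10 - 13*1)/J = ((139 - 3*(-10 - 13*1))/(-46 + (-10 - 13*1)))/125 = ((139 - 3*(-10 - 13))/(-46 + (-10 - 13)))*(1/125) = ((139 - 3*(-23))/(-46 - 23))*(1/125) = ((139 + 69)/(-69))*(1/125) = -1/69*208*(1/125) = -208/69*1/125 = -208/8625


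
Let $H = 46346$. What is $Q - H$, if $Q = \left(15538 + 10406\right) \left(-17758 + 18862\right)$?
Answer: $28595830$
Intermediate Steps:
$Q = 28642176$ ($Q = 25944 \cdot 1104 = 28642176$)
$Q - H = 28642176 - 46346 = 28595830$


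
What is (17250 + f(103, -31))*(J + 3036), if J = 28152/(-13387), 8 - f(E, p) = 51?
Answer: 698858519460/13387 ≈ 5.2204e+7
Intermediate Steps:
f(E, p) = -43 (f(E, p) = 8 - 1*51 = 8 - 51 = -43)
J = -28152/13387 (J = 28152*(-1/13387) = -28152/13387 ≈ -2.1029)
(17250 + f(103, -31))*(J + 3036) = (17250 - 43)*(-28152/13387 + 3036) = 17207*(40614780/13387) = 698858519460/13387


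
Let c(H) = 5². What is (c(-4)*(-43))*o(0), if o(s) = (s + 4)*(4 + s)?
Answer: -17200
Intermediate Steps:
o(s) = (4 + s)² (o(s) = (4 + s)*(4 + s) = (4 + s)²)
c(H) = 25
(c(-4)*(-43))*o(0) = (25*(-43))*(4 + 0)² = -1075*4² = -1075*16 = -17200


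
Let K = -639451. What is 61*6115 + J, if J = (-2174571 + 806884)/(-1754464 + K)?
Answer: 892967571412/2393915 ≈ 3.7302e+5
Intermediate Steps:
J = 1367687/2393915 (J = (-2174571 + 806884)/(-1754464 - 639451) = -1367687/(-2393915) = -1367687*(-1/2393915) = 1367687/2393915 ≈ 0.57132)
61*6115 + J = 61*6115 + 1367687/2393915 = 373015 + 1367687/2393915 = 892967571412/2393915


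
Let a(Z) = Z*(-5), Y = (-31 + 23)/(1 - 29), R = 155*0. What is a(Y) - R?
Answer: -10/7 ≈ -1.4286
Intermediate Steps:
R = 0
Y = 2/7 (Y = -8/(-28) = -8*(-1/28) = 2/7 ≈ 0.28571)
a(Z) = -5*Z
a(Y) - R = -5*2/7 - 1*0 = -10/7 + 0 = -10/7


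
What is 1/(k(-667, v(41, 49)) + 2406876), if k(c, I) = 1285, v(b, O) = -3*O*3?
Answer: 1/2408161 ≈ 4.1525e-7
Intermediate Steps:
v(b, O) = -9*O
1/(k(-667, v(41, 49)) + 2406876) = 1/(1285 + 2406876) = 1/2408161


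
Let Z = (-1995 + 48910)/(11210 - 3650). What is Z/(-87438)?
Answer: -9383/132206256 ≈ -7.0972e-5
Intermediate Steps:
Z = 9383/1512 (Z = 46915/7560 = 46915*(1/7560) = 9383/1512 ≈ 6.2057)
Z/(-87438) = (9383/1512)/(-87438) = (9383/1512)*(-1/87438) = -9383/132206256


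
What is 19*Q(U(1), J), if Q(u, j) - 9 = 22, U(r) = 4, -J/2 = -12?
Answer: 589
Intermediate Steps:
J = 24 (J = -2*(-12) = 24)
Q(u, j) = 31 (Q(u, j) = 9 + 22 = 31)
19*Q(U(1), J) = 19*31 = 589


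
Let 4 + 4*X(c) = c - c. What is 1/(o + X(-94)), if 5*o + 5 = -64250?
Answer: -1/12852 ≈ -7.7809e-5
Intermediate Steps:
o = -12851 (o = -1 + (⅕)*(-64250) = -1 - 12850 = -12851)
X(c) = -1 (X(c) = -1 + (c - c)/4 = -1 + (¼)*0 = -1 + 0 = -1)
1/(o + X(-94)) = 1/(-12851 - 1) = 1/(-12852) = -1/12852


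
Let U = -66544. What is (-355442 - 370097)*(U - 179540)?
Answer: 178543539276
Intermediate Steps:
(-355442 - 370097)*(U - 179540) = (-355442 - 370097)*(-66544 - 179540) = -725539*(-246084) = 178543539276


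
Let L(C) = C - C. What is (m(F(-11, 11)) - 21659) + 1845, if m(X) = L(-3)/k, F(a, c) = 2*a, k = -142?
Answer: -19814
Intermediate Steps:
L(C) = 0
m(X) = 0 (m(X) = 0/(-142) = 0*(-1/142) = 0)
(m(F(-11, 11)) - 21659) + 1845 = (0 - 21659) + 1845 = -21659 + 1845 = -19814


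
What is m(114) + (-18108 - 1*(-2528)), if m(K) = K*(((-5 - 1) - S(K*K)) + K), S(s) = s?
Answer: -1484812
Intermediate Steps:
m(K) = K*(-6 + K - K**2) (m(K) = K*(((-5 - 1) - K*K) + K) = K*((-6 - K**2) + K) = K*(-6 + K - K**2))
m(114) + (-18108 - 1*(-2528)) = 114*(-6 + 114 - 1*114**2) + (-18108 - 1*(-2528)) = 114*(-6 + 114 - 1*12996) + (-18108 + 2528) = 114*(-6 + 114 - 12996) - 15580 = 114*(-12888) - 15580 = -1469232 - 15580 = -1484812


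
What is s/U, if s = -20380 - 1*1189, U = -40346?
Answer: 21569/40346 ≈ 0.53460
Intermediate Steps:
s = -21569 (s = -20380 - 1189 = -21569)
s/U = -21569/(-40346) = -21569*(-1/40346) = 21569/40346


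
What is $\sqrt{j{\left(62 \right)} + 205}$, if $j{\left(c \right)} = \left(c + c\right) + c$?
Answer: $\sqrt{391} \approx 19.774$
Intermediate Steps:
$j{\left(c \right)} = 3 c$ ($j{\left(c \right)} = 2 c + c = 3 c$)
$\sqrt{j{\left(62 \right)} + 205} = \sqrt{3 \cdot 62 + 205} = \sqrt{186 + 205} = \sqrt{391}$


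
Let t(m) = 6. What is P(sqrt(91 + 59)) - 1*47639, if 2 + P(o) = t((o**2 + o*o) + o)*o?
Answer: -47641 + 30*sqrt(6) ≈ -47568.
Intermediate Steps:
P(o) = -2 + 6*o
P(sqrt(91 + 59)) - 1*47639 = (-2 + 6*sqrt(91 + 59)) - 1*47639 = (-2 + 6*sqrt(150)) - 47639 = (-2 + 6*(5*sqrt(6))) - 47639 = (-2 + 30*sqrt(6)) - 47639 = -47641 + 30*sqrt(6)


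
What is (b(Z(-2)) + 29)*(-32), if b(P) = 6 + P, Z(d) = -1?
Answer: -1088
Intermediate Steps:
(b(Z(-2)) + 29)*(-32) = ((6 - 1) + 29)*(-32) = (5 + 29)*(-32) = 34*(-32) = -1088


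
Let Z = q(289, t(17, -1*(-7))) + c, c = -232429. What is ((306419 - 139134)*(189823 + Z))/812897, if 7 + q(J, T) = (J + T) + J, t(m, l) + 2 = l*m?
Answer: -7012252630/812897 ≈ -8626.3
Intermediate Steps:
t(m, l) = -2 + l*m
q(J, T) = -7 + T + 2*J (q(J, T) = -7 + ((J + T) + J) = -7 + (T + 2*J) = -7 + T + 2*J)
Z = -231741 (Z = (-7 + (-2 - 1*(-7)*17) + 2*289) - 232429 = (-7 + (-2 + 7*17) + 578) - 232429 = (-7 + (-2 + 119) + 578) - 232429 = (-7 + 117 + 578) - 232429 = 688 - 232429 = -231741)
((306419 - 139134)*(189823 + Z))/812897 = ((306419 - 139134)*(189823 - 231741))/812897 = (167285*(-41918))*(1/812897) = -7012252630*1/812897 = -7012252630/812897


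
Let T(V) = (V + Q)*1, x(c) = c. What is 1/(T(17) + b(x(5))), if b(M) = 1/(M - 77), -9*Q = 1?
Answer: 8/135 ≈ 0.059259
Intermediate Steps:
Q = -⅑ (Q = -⅑*1 = -⅑ ≈ -0.11111)
b(M) = 1/(-77 + M)
T(V) = -⅑ + V (T(V) = (V - ⅑)*1 = (-⅑ + V)*1 = -⅑ + V)
1/(T(17) + b(x(5))) = 1/((-⅑ + 17) + 1/(-77 + 5)) = 1/(152/9 + 1/(-72)) = 1/(152/9 - 1/72) = 1/(135/8) = 8/135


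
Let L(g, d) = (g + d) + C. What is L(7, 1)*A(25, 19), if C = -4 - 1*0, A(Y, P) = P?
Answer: 76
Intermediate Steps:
C = -4 (C = -4 + 0 = -4)
L(g, d) = -4 + d + g (L(g, d) = (g + d) - 4 = (d + g) - 4 = -4 + d + g)
L(7, 1)*A(25, 19) = (-4 + 1 + 7)*19 = 4*19 = 76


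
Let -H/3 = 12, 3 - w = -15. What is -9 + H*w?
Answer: -657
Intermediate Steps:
w = 18 (w = 3 - 1*(-15) = 3 + 15 = 18)
H = -36 (H = -3*12 = -36)
-9 + H*w = -9 - 36*18 = -9 - 648 = -657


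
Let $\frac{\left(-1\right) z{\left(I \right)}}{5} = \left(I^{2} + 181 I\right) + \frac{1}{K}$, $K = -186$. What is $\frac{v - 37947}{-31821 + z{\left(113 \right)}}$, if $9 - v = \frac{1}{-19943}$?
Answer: $\frac{140727141138}{734204755823} \approx 0.19167$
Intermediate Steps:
$z{\left(I \right)} = \frac{5}{186} - 905 I - 5 I^{2}$ ($z{\left(I \right)} = - 5 \left(\left(I^{2} + 181 I\right) + \frac{1}{-186}\right) = - 5 \left(\left(I^{2} + 181 I\right) - \frac{1}{186}\right) = - 5 \left(- \frac{1}{186} + I^{2} + 181 I\right) = \frac{5}{186} - 905 I - 5 I^{2}$)
$v = \frac{179488}{19943}$ ($v = 9 - \frac{1}{-19943} = 9 - - \frac{1}{19943} = 9 + \frac{1}{19943} = \frac{179488}{19943} \approx 9.0$)
$\frac{v - 37947}{-31821 + z{\left(113 \right)}} = \frac{\frac{179488}{19943} - 37947}{-31821 + \left(\frac{5}{186} - 565 \left(181 + 113\right)\right)} = - \frac{756597533}{19943 \left(-31821 + \left(\frac{5}{186} - 565 \cdot 294\right)\right)} = - \frac{756597533}{19943 \left(-31821 + \left(\frac{5}{186} - 166110\right)\right)} = - \frac{756597533}{19943 \left(-31821 - \frac{30896455}{186}\right)} = - \frac{756597533}{19943 \left(- \frac{36815161}{186}\right)} = \left(- \frac{756597533}{19943}\right) \left(- \frac{186}{36815161}\right) = \frac{140727141138}{734204755823}$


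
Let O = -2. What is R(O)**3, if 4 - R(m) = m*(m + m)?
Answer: -64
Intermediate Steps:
R(m) = 4 - 2*m**2 (R(m) = 4 - m*(m + m) = 4 - m*2*m = 4 - 2*m**2)
R(O)**3 = (4 - 2*(-2)**2)**3 = (4 - 2*4)**3 = (4 - 8)**3 = (-4)**3 = -64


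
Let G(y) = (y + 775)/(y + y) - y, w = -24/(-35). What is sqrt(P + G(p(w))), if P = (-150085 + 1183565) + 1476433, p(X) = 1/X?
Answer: sqrt(17711814246)/84 ≈ 1584.4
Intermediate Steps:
w = 24/35 (w = -24*(-1/35) = 24/35 ≈ 0.68571)
P = 2509913 (P = 1033480 + 1476433 = 2509913)
G(y) = -y + (775 + y)/(2*y) (G(y) = (775 + y)/((2*y)) - y = (775 + y)*(1/(2*y)) - y = (775 + y)/(2*y) - y = -y + (775 + y)/(2*y))
sqrt(P + G(p(w))) = sqrt(2509913 + (1/2 - 1/24/35 + 775/(2*(1/(24/35))))) = sqrt(2509913 + (1/2 - 1*35/24 + 775/(2*(35/24)))) = sqrt(2509913 + (1/2 - 35/24 + (775/2)*(24/35))) = sqrt(2509913 + (1/2 - 35/24 + 1860/7)) = sqrt(2509913 + 44479/168) = sqrt(421709863/168) = sqrt(17711814246)/84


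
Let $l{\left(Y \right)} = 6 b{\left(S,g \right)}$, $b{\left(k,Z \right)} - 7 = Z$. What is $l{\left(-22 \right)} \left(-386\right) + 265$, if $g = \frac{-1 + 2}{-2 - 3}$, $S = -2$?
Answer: $- \frac{77419}{5} \approx -15484.0$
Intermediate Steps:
$g = - \frac{1}{5}$ ($g = 1 \frac{1}{-5} = 1 \left(- \frac{1}{5}\right) = - \frac{1}{5} \approx -0.2$)
$b{\left(k,Z \right)} = 7 + Z$
$l{\left(Y \right)} = \frac{204}{5}$ ($l{\left(Y \right)} = 6 \left(7 - \frac{1}{5}\right) = 6 \cdot \frac{34}{5} = \frac{204}{5}$)
$l{\left(-22 \right)} \left(-386\right) + 265 = \frac{204}{5} \left(-386\right) + 265 = - \frac{78744}{5} + 265 = - \frac{77419}{5}$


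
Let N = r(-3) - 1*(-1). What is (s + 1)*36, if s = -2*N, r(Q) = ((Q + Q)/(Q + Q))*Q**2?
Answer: -684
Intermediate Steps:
r(Q) = Q**2 (r(Q) = ((2*Q)/((2*Q)))*Q**2 = ((2*Q)*(1/(2*Q)))*Q**2 = 1*Q**2 = Q**2)
N = 10 (N = (-3)**2 - 1*(-1) = 9 + 1 = 10)
s = -20 (s = -2*10 = -20)
(s + 1)*36 = (-20 + 1)*36 = -19*36 = -684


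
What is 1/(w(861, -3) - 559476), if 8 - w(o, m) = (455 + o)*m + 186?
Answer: -1/555706 ≈ -1.7995e-6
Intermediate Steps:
w(o, m) = -178 - m*(455 + o) (w(o, m) = 8 - ((455 + o)*m + 186) = 8 - (m*(455 + o) + 186) = 8 - (186 + m*(455 + o)) = 8 + (-186 - m*(455 + o)) = -178 - m*(455 + o))
1/(w(861, -3) - 559476) = 1/((-178 - 455*(-3) - 1*(-3)*861) - 559476) = 1/((-178 + 1365 + 2583) - 559476) = 1/(3770 - 559476) = 1/(-555706) = -1/555706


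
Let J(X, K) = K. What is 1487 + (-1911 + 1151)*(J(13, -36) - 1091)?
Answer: 858007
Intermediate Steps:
1487 + (-1911 + 1151)*(J(13, -36) - 1091) = 1487 + (-1911 + 1151)*(-36 - 1091) = 1487 - 760*(-1127) = 1487 + 856520 = 858007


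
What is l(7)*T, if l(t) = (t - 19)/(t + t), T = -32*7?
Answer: 192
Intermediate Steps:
T = -224
l(t) = (-19 + t)/(2*t) (l(t) = (-19 + t)/((2*t)) = (-19 + t)*(1/(2*t)) = (-19 + t)/(2*t))
l(7)*T = ((1/2)*(-19 + 7)/7)*(-224) = ((1/2)*(1/7)*(-12))*(-224) = -6/7*(-224) = 192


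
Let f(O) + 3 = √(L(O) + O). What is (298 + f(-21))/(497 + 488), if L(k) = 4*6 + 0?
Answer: 59/197 + √3/985 ≈ 0.30125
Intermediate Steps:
L(k) = 24 (L(k) = 24 + 0 = 24)
f(O) = -3 + √(24 + O)
(298 + f(-21))/(497 + 488) = (298 + (-3 + √(24 - 21)))/(497 + 488) = (298 + (-3 + √3))/985 = (295 + √3)*(1/985) = 59/197 + √3/985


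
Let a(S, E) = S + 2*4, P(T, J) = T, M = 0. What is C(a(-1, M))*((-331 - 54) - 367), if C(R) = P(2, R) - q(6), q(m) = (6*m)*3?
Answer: 79712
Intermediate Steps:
a(S, E) = 8 + S (a(S, E) = S + 8 = 8 + S)
q(m) = 18*m
C(R) = -106 (C(R) = 2 - 18*6 = 2 - 1*108 = 2 - 108 = -106)
C(a(-1, M))*((-331 - 54) - 367) = -106*((-331 - 54) - 367) = -106*(-385 - 367) = -106*(-752) = 79712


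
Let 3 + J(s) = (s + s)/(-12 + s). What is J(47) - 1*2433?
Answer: -85166/35 ≈ -2433.3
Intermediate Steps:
J(s) = -3 + 2*s/(-12 + s) (J(s) = -3 + (s + s)/(-12 + s) = -3 + (2*s)/(-12 + s) = -3 + 2*s/(-12 + s))
J(47) - 1*2433 = (36 - 1*47)/(-12 + 47) - 1*2433 = (36 - 47)/35 - 2433 = (1/35)*(-11) - 2433 = -11/35 - 2433 = -85166/35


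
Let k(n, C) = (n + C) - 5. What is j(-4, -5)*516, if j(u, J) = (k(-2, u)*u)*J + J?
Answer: -116100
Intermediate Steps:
k(n, C) = -5 + C + n (k(n, C) = (C + n) - 5 = -5 + C + n)
j(u, J) = J + J*u*(-7 + u) (j(u, J) = ((-5 + u - 2)*u)*J + J = ((-7 + u)*u)*J + J = (u*(-7 + u))*J + J = J*u*(-7 + u) + J = J + J*u*(-7 + u))
j(-4, -5)*516 = -5*(1 - 4*(-7 - 4))*516 = -5*(1 - 4*(-11))*516 = -5*(1 + 44)*516 = -5*45*516 = -225*516 = -116100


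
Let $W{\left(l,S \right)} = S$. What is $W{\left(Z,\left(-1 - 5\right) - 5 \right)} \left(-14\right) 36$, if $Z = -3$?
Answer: $5544$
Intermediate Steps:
$W{\left(Z,\left(-1 - 5\right) - 5 \right)} \left(-14\right) 36 = \left(\left(-1 - 5\right) - 5\right) \left(-14\right) 36 = \left(-6 - 5\right) \left(-14\right) 36 = \left(-11\right) \left(-14\right) 36 = 154 \cdot 36 = 5544$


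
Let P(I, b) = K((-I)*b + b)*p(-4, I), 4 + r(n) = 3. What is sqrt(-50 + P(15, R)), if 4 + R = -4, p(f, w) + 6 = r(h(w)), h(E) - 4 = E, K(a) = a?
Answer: I*sqrt(834) ≈ 28.879*I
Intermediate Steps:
h(E) = 4 + E
r(n) = -1 (r(n) = -4 + 3 = -1)
p(f, w) = -7 (p(f, w) = -6 - 1 = -7)
R = -8 (R = -4 - 4 = -8)
P(I, b) = -7*b + 7*I*b (P(I, b) = ((-I)*b + b)*(-7) = (-I*b + b)*(-7) = (b - I*b)*(-7) = -7*b + 7*I*b)
sqrt(-50 + P(15, R)) = sqrt(-50 + 7*(-8)*(-1 + 15)) = sqrt(-50 + 7*(-8)*14) = sqrt(-50 - 784) = sqrt(-834) = I*sqrt(834)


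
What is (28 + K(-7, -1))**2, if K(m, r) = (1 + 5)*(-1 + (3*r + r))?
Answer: 4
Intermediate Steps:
K(m, r) = -6 + 24*r (K(m, r) = 6*(-1 + 4*r) = -6 + 24*r)
(28 + K(-7, -1))**2 = (28 + (-6 + 24*(-1)))**2 = (28 + (-6 - 24))**2 = (28 - 30)**2 = (-2)**2 = 4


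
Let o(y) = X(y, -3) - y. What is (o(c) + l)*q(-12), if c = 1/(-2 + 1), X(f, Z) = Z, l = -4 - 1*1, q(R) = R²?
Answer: -1008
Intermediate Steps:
l = -5 (l = -4 - 1 = -5)
c = -1 (c = 1/(-1) = -1)
o(y) = -3 - y
(o(c) + l)*q(-12) = ((-3 - 1*(-1)) - 5)*(-12)² = ((-3 + 1) - 5)*144 = (-2 - 5)*144 = -7*144 = -1008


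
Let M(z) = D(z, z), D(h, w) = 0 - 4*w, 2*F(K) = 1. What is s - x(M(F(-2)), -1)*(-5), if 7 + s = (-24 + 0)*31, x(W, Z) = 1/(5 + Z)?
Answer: -2999/4 ≈ -749.75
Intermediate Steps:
F(K) = 1/2 (F(K) = (1/2)*1 = 1/2)
D(h, w) = -4*w
M(z) = -4*z
s = -751 (s = -7 + (-24 + 0)*31 = -7 - 24*31 = -7 - 744 = -751)
s - x(M(F(-2)), -1)*(-5) = -751 - (-5)/(5 - 1) = -751 - (-5)/4 = -751 - 1*(-5/4) = -751 + 5/4 = -2999/4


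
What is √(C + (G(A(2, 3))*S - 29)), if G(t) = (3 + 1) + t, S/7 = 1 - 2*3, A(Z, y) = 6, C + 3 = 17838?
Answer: 4*√1091 ≈ 132.12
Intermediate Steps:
C = 17835 (C = -3 + 17838 = 17835)
S = -35 (S = 7*(1 - 2*3) = 7*(1 - 6) = 7*(-5) = -35)
G(t) = 4 + t
√(C + (G(A(2, 3))*S - 29)) = √(17835 + ((4 + 6)*(-35) - 29)) = √(17835 + (10*(-35) - 29)) = √(17835 + (-350 - 29)) = √(17835 - 379) = √17456 = 4*√1091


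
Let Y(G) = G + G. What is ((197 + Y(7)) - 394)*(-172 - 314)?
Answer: 88938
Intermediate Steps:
Y(G) = 2*G
((197 + Y(7)) - 394)*(-172 - 314) = ((197 + 2*7) - 394)*(-172 - 314) = ((197 + 14) - 394)*(-486) = (211 - 394)*(-486) = -183*(-486) = 88938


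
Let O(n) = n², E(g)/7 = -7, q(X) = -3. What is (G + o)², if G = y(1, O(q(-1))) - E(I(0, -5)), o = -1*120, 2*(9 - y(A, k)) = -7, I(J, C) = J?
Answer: 13689/4 ≈ 3422.3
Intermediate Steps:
E(g) = -49 (E(g) = 7*(-7) = -49)
y(A, k) = 25/2 (y(A, k) = 9 - ½*(-7) = 9 + 7/2 = 25/2)
o = -120
G = 123/2 (G = 25/2 - 1*(-49) = 25/2 + 49 = 123/2 ≈ 61.500)
(G + o)² = (123/2 - 120)² = (-117/2)² = 13689/4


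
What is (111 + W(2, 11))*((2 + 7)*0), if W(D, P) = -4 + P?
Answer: 0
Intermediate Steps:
(111 + W(2, 11))*((2 + 7)*0) = (111 + (-4 + 11))*((2 + 7)*0) = (111 + 7)*(9*0) = 118*0 = 0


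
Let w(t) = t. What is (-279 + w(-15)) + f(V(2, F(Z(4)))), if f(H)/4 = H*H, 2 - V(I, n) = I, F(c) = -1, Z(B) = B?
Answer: -294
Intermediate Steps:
V(I, n) = 2 - I
f(H) = 4*H² (f(H) = 4*(H*H) = 4*H²)
(-279 + w(-15)) + f(V(2, F(Z(4)))) = (-279 - 15) + 4*(2 - 1*2)² = -294 + 4*(2 - 2)² = -294 + 4*0² = -294 + 4*0 = -294 + 0 = -294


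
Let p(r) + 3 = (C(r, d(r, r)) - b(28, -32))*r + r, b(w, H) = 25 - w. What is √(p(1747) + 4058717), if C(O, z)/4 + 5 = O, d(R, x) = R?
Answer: √16238798 ≈ 4029.7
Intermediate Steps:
C(O, z) = -20 + 4*O
p(r) = -3 + r + r*(-17 + 4*r) (p(r) = -3 + (((-20 + 4*r) - (25 - 1*28))*r + r) = -3 + (((-20 + 4*r) - (25 - 28))*r + r) = -3 + (((-20 + 4*r) - 1*(-3))*r + r) = -3 + (((-20 + 4*r) + 3)*r + r) = -3 + ((-17 + 4*r)*r + r) = -3 + (r*(-17 + 4*r) + r) = -3 + (r + r*(-17 + 4*r)) = -3 + r + r*(-17 + 4*r))
√(p(1747) + 4058717) = √((-3 - 16*1747 + 4*1747²) + 4058717) = √((-3 - 27952 + 4*3052009) + 4058717) = √((-3 - 27952 + 12208036) + 4058717) = √(12180081 + 4058717) = √16238798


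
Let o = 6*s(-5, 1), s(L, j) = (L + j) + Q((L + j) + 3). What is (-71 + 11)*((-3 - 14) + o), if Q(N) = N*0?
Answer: 2460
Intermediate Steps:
Q(N) = 0
s(L, j) = L + j (s(L, j) = (L + j) + 0 = L + j)
o = -24 (o = 6*(-5 + 1) = 6*(-4) = -24)
(-71 + 11)*((-3 - 14) + o) = (-71 + 11)*((-3 - 14) - 24) = -60*(-17 - 24) = -60*(-41) = 2460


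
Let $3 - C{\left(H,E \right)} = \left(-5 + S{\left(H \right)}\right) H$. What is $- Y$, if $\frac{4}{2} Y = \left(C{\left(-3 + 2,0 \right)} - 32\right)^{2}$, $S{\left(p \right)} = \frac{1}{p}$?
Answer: $- \frac{1225}{2} \approx -612.5$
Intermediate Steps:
$C{\left(H,E \right)} = 3 - H \left(-5 + \frac{1}{H}\right)$ ($C{\left(H,E \right)} = 3 - \left(-5 + \frac{1}{H}\right) H = 3 - H \left(-5 + \frac{1}{H}\right)$)
$Y = \frac{1225}{2}$ ($Y = \frac{\left(\left(2 + 5 \left(-3 + 2\right)\right) - 32\right)^{2}}{2} = \frac{\left(\left(2 + 5 \left(-1\right)\right) - 32\right)^{2}}{2} = \frac{\left(\left(2 - 5\right) - 32\right)^{2}}{2} = \frac{\left(-3 - 32\right)^{2}}{2} = \frac{\left(-35\right)^{2}}{2} = \frac{1}{2} \cdot 1225 = \frac{1225}{2} \approx 612.5$)
$- Y = \left(-1\right) \frac{1225}{2} = - \frac{1225}{2}$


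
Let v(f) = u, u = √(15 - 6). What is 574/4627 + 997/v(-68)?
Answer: 659263/1983 ≈ 332.46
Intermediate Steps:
u = 3 (u = √9 = 3)
v(f) = 3
574/4627 + 997/v(-68) = 574/4627 + 997/3 = 574*(1/4627) + 997*(⅓) = 82/661 + 997/3 = 659263/1983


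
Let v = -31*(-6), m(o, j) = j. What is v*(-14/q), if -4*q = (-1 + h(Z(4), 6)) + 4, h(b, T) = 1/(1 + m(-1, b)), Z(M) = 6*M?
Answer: 65100/19 ≈ 3426.3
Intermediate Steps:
h(b, T) = 1/(1 + b)
q = -19/25 (q = -((-1 + 1/(1 + 6*4)) + 4)/4 = -((-1 + 1/(1 + 24)) + 4)/4 = -((-1 + 1/25) + 4)/4 = -(-24/25 + 4)/4 = -¼*76/25 = -19/25 ≈ -0.76000)
v = 186
v*(-14/q) = 186*(-14/(-19/25)) = 186*(-14*(-25/19)) = 186*(350/19) = 65100/19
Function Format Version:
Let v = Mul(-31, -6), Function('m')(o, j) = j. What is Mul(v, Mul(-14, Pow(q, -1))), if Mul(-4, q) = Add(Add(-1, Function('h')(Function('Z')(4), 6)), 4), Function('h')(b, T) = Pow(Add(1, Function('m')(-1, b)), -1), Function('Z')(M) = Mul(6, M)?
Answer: Rational(65100, 19) ≈ 3426.3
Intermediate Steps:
Function('h')(b, T) = Pow(Add(1, b), -1)
q = Rational(-19, 25) (q = Mul(Rational(-1, 4), Add(Add(-1, Pow(Add(1, Mul(6, 4)), -1)), 4)) = Mul(Rational(-1, 4), Add(Add(-1, Pow(Add(1, 24), -1)), 4)) = Mul(Rational(-1, 4), Add(Add(-1, Pow(25, -1)), 4)) = Mul(Rational(-1, 4), Add(Add(-1, Rational(1, 25)), 4)) = Mul(Rational(-1, 4), Add(Rational(-24, 25), 4)) = Mul(Rational(-1, 4), Rational(76, 25)) = Rational(-19, 25) ≈ -0.76000)
v = 186
Mul(v, Mul(-14, Pow(q, -1))) = Mul(186, Mul(-14, Pow(Rational(-19, 25), -1))) = Mul(186, Mul(-14, Rational(-25, 19))) = Mul(186, Rational(350, 19)) = Rational(65100, 19)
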